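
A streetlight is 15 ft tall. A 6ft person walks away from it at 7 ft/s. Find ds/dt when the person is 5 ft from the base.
14/3 ft/s

By similar triangles: 15/(x+s) = 6/s
Solving: s = 6x/9
ds/dt = 6/9 · dx/dt = 2/3 · 7 = 14/3 ft/s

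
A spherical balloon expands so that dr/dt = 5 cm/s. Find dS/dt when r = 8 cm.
320π cm²/s

S = 4πr²
dS/dt = dS/dr · dr/dt = 8πr · 5
At r = 8: dS/dt = 320π cm²/s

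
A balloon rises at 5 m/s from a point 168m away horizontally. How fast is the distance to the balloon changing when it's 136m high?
17√730/146 ≈ 3.146 m/s

z² = 168² + y²
z = √(168² + 136²) = 8√730
dz/dt = y/z · dy/dt = 136/(8√730) · 5 = 17√730/146 ≈ 3.146 m/s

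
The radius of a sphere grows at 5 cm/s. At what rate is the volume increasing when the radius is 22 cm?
9680π cm³/s

V = (4/3)πr³
dV/dt = dV/dr · dr/dt = 4πr² · 5
At r = 22: dV/dt = 9680π cm³/s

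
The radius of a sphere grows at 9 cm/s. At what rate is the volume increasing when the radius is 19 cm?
12996π cm³/s

V = (4/3)πr³
dV/dt = dV/dr · dr/dt = 4πr² · 9
At r = 19: dV/dt = 12996π cm³/s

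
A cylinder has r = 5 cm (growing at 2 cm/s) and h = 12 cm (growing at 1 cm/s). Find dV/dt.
265π cm³/s

V = πr²h
dV/dt = 2πrh·dr/dt + πr²·dh/dt
= 2π(5)(12)(2) + π(5)²(1)
= 265π cm³/s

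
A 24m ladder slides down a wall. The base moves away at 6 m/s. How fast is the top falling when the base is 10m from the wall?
30√119/119 ≈ 2.75 m/s

x² + y² = 24²
2x·dx/dt + 2y·dy/dt = 0
dy/dt = -x/y · dx/dt = -10/(2√119) · 6 = -30√119/119 m/s
The top is descending at 30√119/119 ≈ 2.75 m/s.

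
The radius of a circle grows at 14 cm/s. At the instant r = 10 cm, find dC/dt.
28π cm/s

C = 2πr
dC/dt = 2π · dr/dt = 2π · 14 = 28π cm/s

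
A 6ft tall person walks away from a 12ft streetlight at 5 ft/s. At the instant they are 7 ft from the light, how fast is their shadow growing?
5 ft/s

By similar triangles: 12/(x+s) = 6/s
Solving: s = 6x/6
ds/dt = 6/6 · dx/dt = 1 · 5 = 5 ft/s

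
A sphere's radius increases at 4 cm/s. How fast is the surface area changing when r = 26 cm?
832π cm²/s

S = 4πr²
dS/dt = dS/dr · dr/dt = 8πr · 4
At r = 26: dS/dt = 832π cm²/s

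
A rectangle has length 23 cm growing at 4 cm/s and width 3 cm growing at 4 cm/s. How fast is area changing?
104 cm²/s

A = lw
dA/dt = w·dl/dt + l·dw/dt = 3·4 + 23·4 = 104 cm²/s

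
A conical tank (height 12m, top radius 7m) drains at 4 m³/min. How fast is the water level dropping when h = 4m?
36/(49π) ≈ 0.2339 m/min

r/h = 7/12, so r = (7/12)h
V = (1/3)πr²h = (1/3)π((7/12)h)²h = (49/432)πh³
dV/dh = (49/144)πh²
dh/dt = (dV/dt)/(dV/dh) = -4/((49/144)π·4²) = -36/(49π) m/min
The level is dropping at 36/(49π) ≈ 0.2339 m/min.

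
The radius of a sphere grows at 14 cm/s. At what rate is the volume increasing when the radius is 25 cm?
35000π cm³/s

V = (4/3)πr³
dV/dt = dV/dr · dr/dt = 4πr² · 14
At r = 25: dV/dt = 35000π cm³/s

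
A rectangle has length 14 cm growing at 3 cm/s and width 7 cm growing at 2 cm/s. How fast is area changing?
49 cm²/s

A = lw
dA/dt = w·dl/dt + l·dw/dt = 7·3 + 14·2 = 49 cm²/s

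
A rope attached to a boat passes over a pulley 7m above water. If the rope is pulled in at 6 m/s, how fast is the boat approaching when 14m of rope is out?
4√3 ≈ 6.928 m/s

rope² = x² + 7²
x = √(14² - 7²) = 7√3
dx/dt = (rope/x) · d(rope)/dt = (14/(7√3)) · (-6) = -4√3 m/s
The boat approaches at 4√3 ≈ 6.928 m/s.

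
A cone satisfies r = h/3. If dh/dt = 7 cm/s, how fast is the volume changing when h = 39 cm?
1183π cm³/s

V = (1/3)π(h/3)²h = πh³/27
dV/dt = πh²/9 · 7
At h = 39: dV/dt = 1183π cm³/s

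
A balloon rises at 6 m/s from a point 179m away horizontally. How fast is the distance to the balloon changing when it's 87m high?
261√39610/19805 ≈ 2.623 m/s

z² = 179² + y²
z = √(179² + 87²) = √39610
dz/dt = y/z · dy/dt = 87/√39610 · 6 = 261√39610/19805 ≈ 2.623 m/s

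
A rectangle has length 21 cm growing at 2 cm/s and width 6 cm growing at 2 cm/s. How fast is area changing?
54 cm²/s

A = lw
dA/dt = w·dl/dt + l·dw/dt = 6·2 + 21·2 = 54 cm²/s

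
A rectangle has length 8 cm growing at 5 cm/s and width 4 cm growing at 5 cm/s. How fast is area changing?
60 cm²/s

A = lw
dA/dt = w·dl/dt + l·dw/dt = 4·5 + 8·5 = 60 cm²/s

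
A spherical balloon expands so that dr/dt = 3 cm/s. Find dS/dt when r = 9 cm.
216π cm²/s

S = 4πr²
dS/dt = dS/dr · dr/dt = 8πr · 3
At r = 9: dS/dt = 216π cm²/s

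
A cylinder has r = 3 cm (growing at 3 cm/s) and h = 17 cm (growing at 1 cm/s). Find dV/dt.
315π cm³/s

V = πr²h
dV/dt = 2πrh·dr/dt + πr²·dh/dt
= 2π(3)(17)(3) + π(3)²(1)
= 315π cm³/s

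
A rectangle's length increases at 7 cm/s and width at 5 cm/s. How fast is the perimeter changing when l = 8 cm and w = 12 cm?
24 cm/s

P = 2(l + w)
dP/dt = 2(dl/dt + dw/dt) = 2(7 + 5) = 24 cm/s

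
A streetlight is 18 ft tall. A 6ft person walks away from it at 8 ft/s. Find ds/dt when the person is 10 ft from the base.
4 ft/s

By similar triangles: 18/(x+s) = 6/s
Solving: s = 6x/12
ds/dt = 6/12 · dx/dt = 1/2 · 8 = 4 ft/s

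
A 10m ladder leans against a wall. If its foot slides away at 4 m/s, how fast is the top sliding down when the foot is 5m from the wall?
4√3/3 ≈ 2.309 m/s

x² + y² = 10²
2x·dx/dt + 2y·dy/dt = 0
dy/dt = -x/y · dx/dt = -5/(5√3) · 4 = -4√3/3 m/s
The top is descending at 4√3/3 ≈ 2.309 m/s.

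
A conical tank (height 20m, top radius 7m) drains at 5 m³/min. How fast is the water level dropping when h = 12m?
125/(441π) ≈ 0.09022 m/min

r/h = 7/20, so r = (7/20)h
V = (1/3)πr²h = (1/3)π((7/20)h)²h = (49/1200)πh³
dV/dh = (49/400)πh²
dh/dt = (dV/dt)/(dV/dh) = -5/((49/400)π·12²) = -125/(441π) m/min
The level is dropping at 125/(441π) ≈ 0.09022 m/min.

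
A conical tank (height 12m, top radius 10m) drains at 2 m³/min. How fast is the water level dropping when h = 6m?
2/(25π) ≈ 0.02546 m/min

r/h = 10/12, so r = (5/6)h
V = (1/3)πr²h = (1/3)π((5/6)h)²h = (25/108)πh³
dV/dh = (25/36)πh²
dh/dt = (dV/dt)/(dV/dh) = -2/((25/36)π·6²) = -2/(25π) m/min
The level is dropping at 2/(25π) ≈ 0.02546 m/min.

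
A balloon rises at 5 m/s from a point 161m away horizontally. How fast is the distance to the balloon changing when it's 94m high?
470√34757/34757 ≈ 2.521 m/s

z² = 161² + y²
z = √(161² + 94²) = √34757
dz/dt = y/z · dy/dt = 94/√34757 · 5 = 470√34757/34757 ≈ 2.521 m/s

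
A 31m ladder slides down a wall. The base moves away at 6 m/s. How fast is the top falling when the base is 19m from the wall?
19√6/10 ≈ 4.654 m/s

x² + y² = 31²
2x·dx/dt + 2y·dy/dt = 0
dy/dt = -x/y · dx/dt = -19/(10√6) · 6 = -19√6/10 m/s
The top is descending at 19√6/10 ≈ 4.654 m/s.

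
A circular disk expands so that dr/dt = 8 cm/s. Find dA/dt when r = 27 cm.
432π cm²/s

A = πr²
dA/dt = 2πr · dr/dt = 2π(27)(8) = 432π cm²/s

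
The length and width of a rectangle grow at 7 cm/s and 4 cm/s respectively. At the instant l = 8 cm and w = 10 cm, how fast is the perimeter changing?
22 cm/s

P = 2(l + w)
dP/dt = 2(dl/dt + dw/dt) = 2(7 + 4) = 22 cm/s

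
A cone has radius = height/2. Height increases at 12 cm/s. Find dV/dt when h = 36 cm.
3888π cm³/s

V = (1/3)π(h/2)²h = πh³/12
dV/dt = πh²/4 · 12
At h = 36: dV/dt = 3888π cm³/s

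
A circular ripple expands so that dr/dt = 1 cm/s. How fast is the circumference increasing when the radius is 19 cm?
2π cm/s

C = 2πr
dC/dt = 2π · dr/dt = 2π · 1 = 2π cm/s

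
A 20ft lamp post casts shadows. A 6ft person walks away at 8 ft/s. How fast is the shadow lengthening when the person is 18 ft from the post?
24/7 ft/s

By similar triangles: 20/(x+s) = 6/s
Solving: s = 6x/14
ds/dt = 6/14 · dx/dt = 3/7 · 8 = 24/7 ft/s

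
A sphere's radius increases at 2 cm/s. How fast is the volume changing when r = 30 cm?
7200π cm³/s

V = (4/3)πr³
dV/dt = dV/dr · dr/dt = 4πr² · 2
At r = 30: dV/dt = 7200π cm³/s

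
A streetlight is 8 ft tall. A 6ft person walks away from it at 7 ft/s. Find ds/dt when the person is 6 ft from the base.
21 ft/s

By similar triangles: 8/(x+s) = 6/s
Solving: s = 6x/2
ds/dt = 6/2 · dx/dt = 3 · 7 = 21 ft/s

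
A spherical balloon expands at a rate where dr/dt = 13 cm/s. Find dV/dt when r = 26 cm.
35152π cm³/s

V = (4/3)πr³
dV/dt = dV/dr · dr/dt = 4πr² · 13
At r = 26: dV/dt = 35152π cm³/s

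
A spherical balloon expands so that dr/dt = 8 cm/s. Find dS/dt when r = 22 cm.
1408π cm²/s

S = 4πr²
dS/dt = dS/dr · dr/dt = 8πr · 8
At r = 22: dS/dt = 1408π cm²/s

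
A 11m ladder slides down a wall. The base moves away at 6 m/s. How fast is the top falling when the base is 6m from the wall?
36√85/85 ≈ 3.905 m/s

x² + y² = 11²
2x·dx/dt + 2y·dy/dt = 0
dy/dt = -x/y · dx/dt = -6/√85 · 6 = -36√85/85 m/s
The top is descending at 36√85/85 ≈ 3.905 m/s.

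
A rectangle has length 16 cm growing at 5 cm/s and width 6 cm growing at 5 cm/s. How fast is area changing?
110 cm²/s

A = lw
dA/dt = w·dl/dt + l·dw/dt = 6·5 + 16·5 = 110 cm²/s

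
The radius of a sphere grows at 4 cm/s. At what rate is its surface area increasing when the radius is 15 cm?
480π cm²/s

S = 4πr²
dS/dt = dS/dr · dr/dt = 8πr · 4
At r = 15: dS/dt = 480π cm²/s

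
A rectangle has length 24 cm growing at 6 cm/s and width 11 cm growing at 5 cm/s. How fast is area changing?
186 cm²/s

A = lw
dA/dt = w·dl/dt + l·dw/dt = 11·6 + 24·5 = 186 cm²/s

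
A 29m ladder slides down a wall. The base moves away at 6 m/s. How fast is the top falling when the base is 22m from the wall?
44√357/119 ≈ 6.986 m/s

x² + y² = 29²
2x·dx/dt + 2y·dy/dt = 0
dy/dt = -x/y · dx/dt = -22/√357 · 6 = -44√357/119 m/s
The top is descending at 44√357/119 ≈ 6.986 m/s.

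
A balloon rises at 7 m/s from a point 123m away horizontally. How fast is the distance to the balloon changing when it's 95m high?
665√24154/24154 ≈ 4.279 m/s

z² = 123² + y²
z = √(123² + 95²) = √24154
dz/dt = y/z · dy/dt = 95/√24154 · 7 = 665√24154/24154 ≈ 4.279 m/s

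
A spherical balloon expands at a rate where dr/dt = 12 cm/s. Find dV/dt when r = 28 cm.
37632π cm³/s

V = (4/3)πr³
dV/dt = dV/dr · dr/dt = 4πr² · 12
At r = 28: dV/dt = 37632π cm³/s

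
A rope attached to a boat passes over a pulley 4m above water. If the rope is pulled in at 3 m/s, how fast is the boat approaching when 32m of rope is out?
8√7/7 ≈ 3.024 m/s

rope² = x² + 4²
x = √(32² - 4²) = 12√7
dx/dt = (rope/x) · d(rope)/dt = (32/(12√7)) · (-3) = -8√7/7 m/s
The boat approaches at 8√7/7 ≈ 3.024 m/s.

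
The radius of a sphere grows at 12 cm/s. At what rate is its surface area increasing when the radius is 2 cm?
192π cm²/s

S = 4πr²
dS/dt = dS/dr · dr/dt = 8πr · 12
At r = 2: dS/dt = 192π cm²/s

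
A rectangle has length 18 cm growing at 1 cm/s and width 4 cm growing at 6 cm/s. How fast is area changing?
112 cm²/s

A = lw
dA/dt = w·dl/dt + l·dw/dt = 4·1 + 18·6 = 112 cm²/s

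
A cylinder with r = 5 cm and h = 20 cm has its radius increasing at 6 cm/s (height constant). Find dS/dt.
360π cm²/s

S = 2πrh + 2πr² (lateral + bases)
dS/dt = (2πh + 4πr)·dr/dt = (2π·20 + 4π·5)·6
= 360π cm²/s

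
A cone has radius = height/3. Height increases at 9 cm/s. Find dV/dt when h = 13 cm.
169π cm³/s

V = (1/3)π(h/3)²h = πh³/27
dV/dt = πh²/9 · 9
At h = 13: dV/dt = 169π cm³/s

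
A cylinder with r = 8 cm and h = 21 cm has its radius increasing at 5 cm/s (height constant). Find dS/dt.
370π cm²/s

S = 2πrh + 2πr² (lateral + bases)
dS/dt = (2πh + 4πr)·dr/dt = (2π·21 + 4π·8)·5
= 370π cm²/s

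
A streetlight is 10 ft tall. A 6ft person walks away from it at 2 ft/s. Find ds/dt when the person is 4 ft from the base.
3 ft/s

By similar triangles: 10/(x+s) = 6/s
Solving: s = 6x/4
ds/dt = 6/4 · dx/dt = 3/2 · 2 = 3 ft/s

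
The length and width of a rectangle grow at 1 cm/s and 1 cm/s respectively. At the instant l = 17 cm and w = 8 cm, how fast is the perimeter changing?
4 cm/s

P = 2(l + w)
dP/dt = 2(dl/dt + dw/dt) = 2(1 + 1) = 4 cm/s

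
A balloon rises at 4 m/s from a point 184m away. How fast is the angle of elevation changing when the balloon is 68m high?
0.019127 rad/s

tan(θ) = y/184
sec²(θ) · dθ/dt = (1/184) · dy/dt
dθ/dt = cos²(θ)/184 · 4 = 184/(184² + 68²) · 4
dθ/dt = 0.019127 rad/s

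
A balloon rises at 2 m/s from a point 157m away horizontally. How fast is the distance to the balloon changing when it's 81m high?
81√31210/15605 ≈ 0.917 m/s

z² = 157² + y²
z = √(157² + 81²) = √31210
dz/dt = y/z · dy/dt = 81/√31210 · 2 = 81√31210/15605 ≈ 0.917 m/s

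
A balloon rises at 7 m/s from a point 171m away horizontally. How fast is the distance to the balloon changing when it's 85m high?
595√36466/36466 ≈ 3.116 m/s

z² = 171² + y²
z = √(171² + 85²) = √36466
dz/dt = y/z · dy/dt = 85/√36466 · 7 = 595√36466/36466 ≈ 3.116 m/s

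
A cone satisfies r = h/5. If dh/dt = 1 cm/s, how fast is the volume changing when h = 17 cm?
289π/25 cm³/s

V = (1/3)π(h/5)²h = πh³/75
dV/dt = πh²/25 · 1
At h = 17: dV/dt = 289π/25 cm³/s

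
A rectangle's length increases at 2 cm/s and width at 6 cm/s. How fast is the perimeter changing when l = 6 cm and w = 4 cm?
16 cm/s

P = 2(l + w)
dP/dt = 2(dl/dt + dw/dt) = 2(2 + 6) = 16 cm/s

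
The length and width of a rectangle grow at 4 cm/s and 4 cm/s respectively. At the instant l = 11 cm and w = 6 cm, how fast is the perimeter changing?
16 cm/s

P = 2(l + w)
dP/dt = 2(dl/dt + dw/dt) = 2(4 + 4) = 16 cm/s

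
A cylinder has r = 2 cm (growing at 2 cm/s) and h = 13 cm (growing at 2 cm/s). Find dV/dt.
112π cm³/s

V = πr²h
dV/dt = 2πrh·dr/dt + πr²·dh/dt
= 2π(2)(13)(2) + π(2)²(2)
= 112π cm³/s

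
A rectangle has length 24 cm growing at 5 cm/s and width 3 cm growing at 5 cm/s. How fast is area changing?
135 cm²/s

A = lw
dA/dt = w·dl/dt + l·dw/dt = 3·5 + 24·5 = 135 cm²/s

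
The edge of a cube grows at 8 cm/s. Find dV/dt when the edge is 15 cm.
5400 cm³/s

V = s³
dV/dt = 3s² · ds/dt = 3·15²·8 = 5400 cm³/s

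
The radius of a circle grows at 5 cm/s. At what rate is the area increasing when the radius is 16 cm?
160π cm²/s

A = πr²
dA/dt = 2πr · dr/dt = 2π(16)(5) = 160π cm²/s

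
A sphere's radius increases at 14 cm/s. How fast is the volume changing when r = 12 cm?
8064π cm³/s

V = (4/3)πr³
dV/dt = dV/dr · dr/dt = 4πr² · 14
At r = 12: dV/dt = 8064π cm³/s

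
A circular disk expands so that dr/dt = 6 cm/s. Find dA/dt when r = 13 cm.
156π cm²/s

A = πr²
dA/dt = 2πr · dr/dt = 2π(13)(6) = 156π cm²/s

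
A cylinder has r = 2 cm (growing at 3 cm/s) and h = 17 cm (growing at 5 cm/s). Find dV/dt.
224π cm³/s

V = πr²h
dV/dt = 2πrh·dr/dt + πr²·dh/dt
= 2π(2)(17)(3) + π(2)²(5)
= 224π cm³/s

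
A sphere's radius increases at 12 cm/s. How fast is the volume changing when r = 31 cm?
46128π cm³/s

V = (4/3)πr³
dV/dt = dV/dr · dr/dt = 4πr² · 12
At r = 31: dV/dt = 46128π cm³/s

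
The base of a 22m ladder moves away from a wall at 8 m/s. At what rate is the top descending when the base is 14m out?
14√2/3 ≈ 6.6 m/s

x² + y² = 22²
2x·dx/dt + 2y·dy/dt = 0
dy/dt = -x/y · dx/dt = -14/(12√2) · 8 = -14√2/3 m/s
The top is descending at 14√2/3 ≈ 6.6 m/s.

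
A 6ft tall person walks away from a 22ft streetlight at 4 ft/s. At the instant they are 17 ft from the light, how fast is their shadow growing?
3/2 ft/s

By similar triangles: 22/(x+s) = 6/s
Solving: s = 6x/16
ds/dt = 6/16 · dx/dt = 3/8 · 4 = 3/2 ft/s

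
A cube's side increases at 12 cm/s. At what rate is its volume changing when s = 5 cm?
900 cm³/s

V = s³
dV/dt = 3s² · ds/dt = 3·5²·12 = 900 cm³/s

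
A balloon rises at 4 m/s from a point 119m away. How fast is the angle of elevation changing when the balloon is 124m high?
0.016115 rad/s

tan(θ) = y/119
sec²(θ) · dθ/dt = (1/119) · dy/dt
dθ/dt = cos²(θ)/119 · 4 = 119/(119² + 124²) · 4
dθ/dt = 0.016115 rad/s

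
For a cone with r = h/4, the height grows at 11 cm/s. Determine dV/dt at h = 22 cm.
1331π/4 cm³/s

V = (1/3)π(h/4)²h = πh³/48
dV/dt = πh²/16 · 11
At h = 22: dV/dt = 1331π/4 cm³/s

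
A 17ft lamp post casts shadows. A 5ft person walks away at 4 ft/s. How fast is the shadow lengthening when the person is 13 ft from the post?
5/3 ft/s

By similar triangles: 17/(x+s) = 5/s
Solving: s = 5x/12
ds/dt = 5/12 · dx/dt = 5/12 · 4 = 5/3 ft/s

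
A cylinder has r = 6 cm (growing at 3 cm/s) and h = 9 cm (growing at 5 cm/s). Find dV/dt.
504π cm³/s

V = πr²h
dV/dt = 2πrh·dr/dt + πr²·dh/dt
= 2π(6)(9)(3) + π(6)²(5)
= 504π cm³/s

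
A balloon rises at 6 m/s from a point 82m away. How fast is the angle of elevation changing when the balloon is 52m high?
0.052185 rad/s

tan(θ) = y/82
sec²(θ) · dθ/dt = (1/82) · dy/dt
dθ/dt = cos²(θ)/82 · 6 = 82/(82² + 52²) · 6
dθ/dt = 0.052185 rad/s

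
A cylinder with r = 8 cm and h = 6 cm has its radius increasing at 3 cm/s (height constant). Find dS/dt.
132π cm²/s

S = 2πrh + 2πr² (lateral + bases)
dS/dt = (2πh + 4πr)·dr/dt = (2π·6 + 4π·8)·3
= 132π cm²/s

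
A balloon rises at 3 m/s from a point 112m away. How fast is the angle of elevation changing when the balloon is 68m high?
0.019571 rad/s

tan(θ) = y/112
sec²(θ) · dθ/dt = (1/112) · dy/dt
dθ/dt = cos²(θ)/112 · 3 = 112/(112² + 68²) · 3
dθ/dt = 0.019571 rad/s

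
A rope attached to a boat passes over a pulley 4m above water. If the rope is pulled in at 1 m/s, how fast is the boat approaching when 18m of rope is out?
9√77/77 ≈ 1.026 m/s

rope² = x² + 4²
x = √(18² - 4²) = 2√77
dx/dt = (rope/x) · d(rope)/dt = (18/(2√77)) · (-1) = -9√77/77 m/s
The boat approaches at 9√77/77 ≈ 1.026 m/s.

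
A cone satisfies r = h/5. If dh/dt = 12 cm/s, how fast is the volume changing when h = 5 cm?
12π cm³/s

V = (1/3)π(h/5)²h = πh³/75
dV/dt = πh²/25 · 12
At h = 5: dV/dt = 12π cm³/s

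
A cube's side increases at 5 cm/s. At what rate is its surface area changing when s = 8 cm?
480 cm²/s

A = 6s²
dA/dt = 12s · ds/dt = 12·8·5 = 480 cm²/s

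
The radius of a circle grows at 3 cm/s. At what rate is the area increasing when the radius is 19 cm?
114π cm²/s

A = πr²
dA/dt = 2πr · dr/dt = 2π(19)(3) = 114π cm²/s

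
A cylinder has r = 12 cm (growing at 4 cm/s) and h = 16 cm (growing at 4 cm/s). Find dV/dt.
2112π cm³/s

V = πr²h
dV/dt = 2πrh·dr/dt + πr²·dh/dt
= 2π(12)(16)(4) + π(12)²(4)
= 2112π cm³/s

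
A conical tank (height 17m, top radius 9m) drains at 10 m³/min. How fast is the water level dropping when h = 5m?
578/(405π) ≈ 0.4543 m/min

r/h = 9/17, so r = (9/17)h
V = (1/3)πr²h = (1/3)π((9/17)h)²h = (27/289)πh³
dV/dh = (81/289)πh²
dh/dt = (dV/dt)/(dV/dh) = -10/((81/289)π·5²) = -578/(405π) m/min
The level is dropping at 578/(405π) ≈ 0.4543 m/min.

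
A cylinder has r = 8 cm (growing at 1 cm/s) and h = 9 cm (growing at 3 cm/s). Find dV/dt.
336π cm³/s

V = πr²h
dV/dt = 2πrh·dr/dt + πr²·dh/dt
= 2π(8)(9)(1) + π(8)²(3)
= 336π cm³/s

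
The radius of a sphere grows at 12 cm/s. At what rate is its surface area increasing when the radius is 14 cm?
1344π cm²/s

S = 4πr²
dS/dt = dS/dr · dr/dt = 8πr · 12
At r = 14: dS/dt = 1344π cm²/s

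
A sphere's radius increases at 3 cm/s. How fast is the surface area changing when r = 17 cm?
408π cm²/s

S = 4πr²
dS/dt = dS/dr · dr/dt = 8πr · 3
At r = 17: dS/dt = 408π cm²/s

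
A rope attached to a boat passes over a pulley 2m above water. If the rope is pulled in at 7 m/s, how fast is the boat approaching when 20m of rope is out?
70√11/33 ≈ 7.035 m/s

rope² = x² + 2²
x = √(20² - 2²) = 6√11
dx/dt = (rope/x) · d(rope)/dt = (20/(6√11)) · (-7) = -70√11/33 m/s
The boat approaches at 70√11/33 ≈ 7.035 m/s.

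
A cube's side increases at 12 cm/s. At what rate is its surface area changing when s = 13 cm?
1872 cm²/s

A = 6s²
dA/dt = 12s · ds/dt = 12·13·12 = 1872 cm²/s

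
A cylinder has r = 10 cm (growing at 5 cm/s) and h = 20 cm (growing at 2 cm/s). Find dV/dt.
2200π cm³/s

V = πr²h
dV/dt = 2πrh·dr/dt + πr²·dh/dt
= 2π(10)(20)(5) + π(10)²(2)
= 2200π cm³/s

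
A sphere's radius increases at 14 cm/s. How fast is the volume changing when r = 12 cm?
8064π cm³/s

V = (4/3)πr³
dV/dt = dV/dr · dr/dt = 4πr² · 14
At r = 12: dV/dt = 8064π cm³/s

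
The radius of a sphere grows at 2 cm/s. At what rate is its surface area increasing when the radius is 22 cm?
352π cm²/s

S = 4πr²
dS/dt = dS/dr · dr/dt = 8πr · 2
At r = 22: dS/dt = 352π cm²/s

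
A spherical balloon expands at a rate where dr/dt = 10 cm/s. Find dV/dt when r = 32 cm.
40960π cm³/s

V = (4/3)πr³
dV/dt = dV/dr · dr/dt = 4πr² · 10
At r = 32: dV/dt = 40960π cm³/s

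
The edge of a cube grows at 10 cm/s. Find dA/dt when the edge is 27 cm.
3240 cm²/s

A = 6s²
dA/dt = 12s · ds/dt = 12·27·10 = 3240 cm²/s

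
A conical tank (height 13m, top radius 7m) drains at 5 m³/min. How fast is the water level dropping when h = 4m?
845/(784π) ≈ 0.3431 m/min

r/h = 7/13, so r = (7/13)h
V = (1/3)πr²h = (1/3)π((7/13)h)²h = (49/507)πh³
dV/dh = (49/169)πh²
dh/dt = (dV/dt)/(dV/dh) = -5/((49/169)π·4²) = -845/(784π) m/min
The level is dropping at 845/(784π) ≈ 0.3431 m/min.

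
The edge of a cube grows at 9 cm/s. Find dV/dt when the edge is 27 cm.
19683 cm³/s

V = s³
dV/dt = 3s² · ds/dt = 3·27²·9 = 19683 cm³/s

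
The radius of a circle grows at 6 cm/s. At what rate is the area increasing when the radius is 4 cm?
48π cm²/s

A = πr²
dA/dt = 2πr · dr/dt = 2π(4)(6) = 48π cm²/s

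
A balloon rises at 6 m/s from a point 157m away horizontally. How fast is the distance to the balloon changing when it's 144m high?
864√45385/45385 ≈ 4.056 m/s

z² = 157² + y²
z = √(157² + 144²) = √45385
dz/dt = y/z · dy/dt = 144/√45385 · 6 = 864√45385/45385 ≈ 4.056 m/s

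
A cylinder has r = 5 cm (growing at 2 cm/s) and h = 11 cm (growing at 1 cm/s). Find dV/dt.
245π cm³/s

V = πr²h
dV/dt = 2πrh·dr/dt + πr²·dh/dt
= 2π(5)(11)(2) + π(5)²(1)
= 245π cm³/s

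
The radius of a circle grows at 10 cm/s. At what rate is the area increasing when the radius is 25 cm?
500π cm²/s

A = πr²
dA/dt = 2πr · dr/dt = 2π(25)(10) = 500π cm²/s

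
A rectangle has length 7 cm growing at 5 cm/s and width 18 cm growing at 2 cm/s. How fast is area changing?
104 cm²/s

A = lw
dA/dt = w·dl/dt + l·dw/dt = 18·5 + 7·2 = 104 cm²/s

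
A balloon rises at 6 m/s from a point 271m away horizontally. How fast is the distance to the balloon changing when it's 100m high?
600√83441/83441 ≈ 2.077 m/s

z² = 271² + y²
z = √(271² + 100²) = √83441
dz/dt = y/z · dy/dt = 100/√83441 · 6 = 600√83441/83441 ≈ 2.077 m/s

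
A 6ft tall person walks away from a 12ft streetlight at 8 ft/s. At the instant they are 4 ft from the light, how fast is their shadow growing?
8 ft/s

By similar triangles: 12/(x+s) = 6/s
Solving: s = 6x/6
ds/dt = 6/6 · dx/dt = 1 · 8 = 8 ft/s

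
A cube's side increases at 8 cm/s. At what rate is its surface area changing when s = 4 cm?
384 cm²/s

A = 6s²
dA/dt = 12s · ds/dt = 12·4·8 = 384 cm²/s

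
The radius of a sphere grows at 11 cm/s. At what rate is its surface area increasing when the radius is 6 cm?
528π cm²/s

S = 4πr²
dS/dt = dS/dr · dr/dt = 8πr · 11
At r = 6: dS/dt = 528π cm²/s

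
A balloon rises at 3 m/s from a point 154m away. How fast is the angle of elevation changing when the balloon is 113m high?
0.012663 rad/s

tan(θ) = y/154
sec²(θ) · dθ/dt = (1/154) · dy/dt
dθ/dt = cos²(θ)/154 · 3 = 154/(154² + 113²) · 3
dθ/dt = 0.012663 rad/s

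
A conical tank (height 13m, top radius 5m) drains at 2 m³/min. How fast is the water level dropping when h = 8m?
169/(800π) ≈ 0.06724 m/min

r/h = 5/13, so r = (5/13)h
V = (1/3)πr²h = (1/3)π((5/13)h)²h = (25/507)πh³
dV/dh = (25/169)πh²
dh/dt = (dV/dt)/(dV/dh) = -2/((25/169)π·8²) = -169/(800π) m/min
The level is dropping at 169/(800π) ≈ 0.06724 m/min.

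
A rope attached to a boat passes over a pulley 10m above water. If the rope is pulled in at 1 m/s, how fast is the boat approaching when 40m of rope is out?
4√15/15 ≈ 1.033 m/s

rope² = x² + 10²
x = √(40² - 10²) = 10√15
dx/dt = (rope/x) · d(rope)/dt = (40/(10√15)) · (-1) = -4√15/15 m/s
The boat approaches at 4√15/15 ≈ 1.033 m/s.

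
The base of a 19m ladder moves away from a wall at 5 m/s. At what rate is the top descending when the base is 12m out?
60√217/217 ≈ 4.073 m/s

x² + y² = 19²
2x·dx/dt + 2y·dy/dt = 0
dy/dt = -x/y · dx/dt = -12/√217 · 5 = -60√217/217 m/s
The top is descending at 60√217/217 ≈ 4.073 m/s.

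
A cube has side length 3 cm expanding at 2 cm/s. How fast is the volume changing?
54 cm³/s

V = s³
dV/dt = 3s² · ds/dt = 3·3²·2 = 54 cm³/s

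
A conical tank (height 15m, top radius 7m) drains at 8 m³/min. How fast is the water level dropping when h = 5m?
72/(49π) ≈ 0.4677 m/min

r/h = 7/15, so r = (7/15)h
V = (1/3)πr²h = (1/3)π((7/15)h)²h = (49/675)πh³
dV/dh = (49/225)πh²
dh/dt = (dV/dt)/(dV/dh) = -8/((49/225)π·5²) = -72/(49π) m/min
The level is dropping at 72/(49π) ≈ 0.4677 m/min.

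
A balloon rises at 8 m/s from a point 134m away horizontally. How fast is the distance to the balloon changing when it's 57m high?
456√21205/21205 ≈ 3.131 m/s

z² = 134² + y²
z = √(134² + 57²) = √21205
dz/dt = y/z · dy/dt = 57/√21205 · 8 = 456√21205/21205 ≈ 3.131 m/s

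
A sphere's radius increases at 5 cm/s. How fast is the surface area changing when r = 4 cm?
160π cm²/s

S = 4πr²
dS/dt = dS/dr · dr/dt = 8πr · 5
At r = 4: dS/dt = 160π cm²/s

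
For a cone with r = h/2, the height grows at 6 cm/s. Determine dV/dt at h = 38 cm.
2166π cm³/s

V = (1/3)π(h/2)²h = πh³/12
dV/dt = πh²/4 · 6
At h = 38: dV/dt = 2166π cm³/s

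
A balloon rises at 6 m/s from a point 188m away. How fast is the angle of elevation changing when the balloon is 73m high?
0.027733 rad/s

tan(θ) = y/188
sec²(θ) · dθ/dt = (1/188) · dy/dt
dθ/dt = cos²(θ)/188 · 6 = 188/(188² + 73²) · 6
dθ/dt = 0.027733 rad/s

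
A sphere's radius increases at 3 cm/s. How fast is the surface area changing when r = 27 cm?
648π cm²/s

S = 4πr²
dS/dt = dS/dr · dr/dt = 8πr · 3
At r = 27: dS/dt = 648π cm²/s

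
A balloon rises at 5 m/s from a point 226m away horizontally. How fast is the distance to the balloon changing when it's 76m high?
190√14213/14213 ≈ 1.594 m/s

z² = 226² + y²
z = √(226² + 76²) = 2√14213
dz/dt = y/z · dy/dt = 76/(2√14213) · 5 = 190√14213/14213 ≈ 1.594 m/s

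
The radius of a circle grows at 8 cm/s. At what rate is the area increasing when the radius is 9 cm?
144π cm²/s

A = πr²
dA/dt = 2πr · dr/dt = 2π(9)(8) = 144π cm²/s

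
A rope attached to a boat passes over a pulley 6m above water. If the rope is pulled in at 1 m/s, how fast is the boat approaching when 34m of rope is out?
17√70/140 ≈ 1.016 m/s

rope² = x² + 6²
x = √(34² - 6²) = 4√70
dx/dt = (rope/x) · d(rope)/dt = (34/(4√70)) · (-1) = -17√70/140 m/s
The boat approaches at 17√70/140 ≈ 1.016 m/s.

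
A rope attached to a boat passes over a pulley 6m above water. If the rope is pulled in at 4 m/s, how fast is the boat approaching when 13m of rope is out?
52√133/133 ≈ 4.509 m/s

rope² = x² + 6²
x = √(13² - 6²) = √133
dx/dt = (rope/x) · d(rope)/dt = (13/√133) · (-4) = -52√133/133 m/s
The boat approaches at 52√133/133 ≈ 4.509 m/s.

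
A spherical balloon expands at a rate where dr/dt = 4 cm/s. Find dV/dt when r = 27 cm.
11664π cm³/s

V = (4/3)πr³
dV/dt = dV/dr · dr/dt = 4πr² · 4
At r = 27: dV/dt = 11664π cm³/s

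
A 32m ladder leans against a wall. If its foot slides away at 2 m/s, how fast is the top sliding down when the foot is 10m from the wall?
10√231/231 ≈ 0.658 m/s

x² + y² = 32²
2x·dx/dt + 2y·dy/dt = 0
dy/dt = -x/y · dx/dt = -10/(2√231) · 2 = -10√231/231 m/s
The top is descending at 10√231/231 ≈ 0.658 m/s.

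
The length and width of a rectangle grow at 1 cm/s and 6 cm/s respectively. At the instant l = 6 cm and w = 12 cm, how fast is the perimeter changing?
14 cm/s

P = 2(l + w)
dP/dt = 2(dl/dt + dw/dt) = 2(1 + 6) = 14 cm/s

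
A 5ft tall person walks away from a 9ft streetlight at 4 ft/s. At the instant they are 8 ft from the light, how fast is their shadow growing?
5 ft/s

By similar triangles: 9/(x+s) = 5/s
Solving: s = 5x/4
ds/dt = 5/4 · dx/dt = 5/4 · 4 = 5 ft/s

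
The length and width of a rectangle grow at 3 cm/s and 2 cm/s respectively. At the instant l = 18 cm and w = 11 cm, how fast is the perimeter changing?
10 cm/s

P = 2(l + w)
dP/dt = 2(dl/dt + dw/dt) = 2(3 + 2) = 10 cm/s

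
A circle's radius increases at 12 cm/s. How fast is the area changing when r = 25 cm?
600π cm²/s

A = πr²
dA/dt = 2πr · dr/dt = 2π(25)(12) = 600π cm²/s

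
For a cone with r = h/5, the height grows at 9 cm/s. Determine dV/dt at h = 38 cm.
12996π/25 cm³/s

V = (1/3)π(h/5)²h = πh³/75
dV/dt = πh²/25 · 9
At h = 38: dV/dt = 12996π/25 cm³/s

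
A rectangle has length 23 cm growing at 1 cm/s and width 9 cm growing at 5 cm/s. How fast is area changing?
124 cm²/s

A = lw
dA/dt = w·dl/dt + l·dw/dt = 9·1 + 23·5 = 124 cm²/s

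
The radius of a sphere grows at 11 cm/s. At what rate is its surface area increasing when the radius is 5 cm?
440π cm²/s

S = 4πr²
dS/dt = dS/dr · dr/dt = 8πr · 11
At r = 5: dS/dt = 440π cm²/s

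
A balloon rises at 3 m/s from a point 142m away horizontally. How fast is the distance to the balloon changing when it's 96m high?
144√7345/7345 ≈ 1.68 m/s

z² = 142² + y²
z = √(142² + 96²) = 2√7345
dz/dt = y/z · dy/dt = 96/(2√7345) · 3 = 144√7345/7345 ≈ 1.68 m/s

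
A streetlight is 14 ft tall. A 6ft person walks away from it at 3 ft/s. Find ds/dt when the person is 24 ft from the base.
9/4 ft/s

By similar triangles: 14/(x+s) = 6/s
Solving: s = 6x/8
ds/dt = 6/8 · dx/dt = 3/4 · 3 = 9/4 ft/s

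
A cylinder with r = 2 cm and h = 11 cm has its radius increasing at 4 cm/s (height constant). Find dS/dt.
120π cm²/s

S = 2πrh + 2πr² (lateral + bases)
dS/dt = (2πh + 4πr)·dr/dt = (2π·11 + 4π·2)·4
= 120π cm²/s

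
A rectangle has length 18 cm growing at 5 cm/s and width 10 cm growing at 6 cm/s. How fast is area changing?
158 cm²/s

A = lw
dA/dt = w·dl/dt + l·dw/dt = 10·5 + 18·6 = 158 cm²/s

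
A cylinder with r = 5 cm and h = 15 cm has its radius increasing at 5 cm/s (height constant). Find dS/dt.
250π cm²/s

S = 2πrh + 2πr² (lateral + bases)
dS/dt = (2πh + 4πr)·dr/dt = (2π·15 + 4π·5)·5
= 250π cm²/s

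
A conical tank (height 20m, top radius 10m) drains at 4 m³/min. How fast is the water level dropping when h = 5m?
16/(25π) ≈ 0.2037 m/min

r/h = 10/20, so r = (1/2)h
V = (1/3)πr²h = (1/3)π((1/2)h)²h = (1/12)πh³
dV/dh = (1/4)πh²
dh/dt = (dV/dt)/(dV/dh) = -4/((1/4)π·5²) = -16/(25π) m/min
The level is dropping at 16/(25π) ≈ 0.2037 m/min.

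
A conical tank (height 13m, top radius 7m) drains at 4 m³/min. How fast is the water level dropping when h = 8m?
169/(784π) ≈ 0.06862 m/min

r/h = 7/13, so r = (7/13)h
V = (1/3)πr²h = (1/3)π((7/13)h)²h = (49/507)πh³
dV/dh = (49/169)πh²
dh/dt = (dV/dt)/(dV/dh) = -4/((49/169)π·8²) = -169/(784π) m/min
The level is dropping at 169/(784π) ≈ 0.06862 m/min.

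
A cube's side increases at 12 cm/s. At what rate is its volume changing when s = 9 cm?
2916 cm³/s

V = s³
dV/dt = 3s² · ds/dt = 3·9²·12 = 2916 cm³/s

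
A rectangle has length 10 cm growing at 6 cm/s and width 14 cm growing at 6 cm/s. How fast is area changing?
144 cm²/s

A = lw
dA/dt = w·dl/dt + l·dw/dt = 14·6 + 10·6 = 144 cm²/s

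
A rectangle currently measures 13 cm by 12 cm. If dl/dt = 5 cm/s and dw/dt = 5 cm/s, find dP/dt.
20 cm/s

P = 2(l + w)
dP/dt = 2(dl/dt + dw/dt) = 2(5 + 5) = 20 cm/s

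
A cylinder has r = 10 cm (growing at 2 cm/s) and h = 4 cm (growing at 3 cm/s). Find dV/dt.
460π cm³/s

V = πr²h
dV/dt = 2πrh·dr/dt + πr²·dh/dt
= 2π(10)(4)(2) + π(10)²(3)
= 460π cm³/s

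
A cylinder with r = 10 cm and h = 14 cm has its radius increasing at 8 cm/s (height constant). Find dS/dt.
544π cm²/s

S = 2πrh + 2πr² (lateral + bases)
dS/dt = (2πh + 4πr)·dr/dt = (2π·14 + 4π·10)·8
= 544π cm²/s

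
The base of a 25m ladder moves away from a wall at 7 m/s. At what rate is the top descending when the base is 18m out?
18√301/43 ≈ 7.263 m/s

x² + y² = 25²
2x·dx/dt + 2y·dy/dt = 0
dy/dt = -x/y · dx/dt = -18/√301 · 7 = -18√301/43 m/s
The top is descending at 18√301/43 ≈ 7.263 m/s.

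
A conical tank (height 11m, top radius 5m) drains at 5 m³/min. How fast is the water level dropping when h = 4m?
121/(80π) ≈ 0.4814 m/min

r/h = 5/11, so r = (5/11)h
V = (1/3)πr²h = (1/3)π((5/11)h)²h = (25/363)πh³
dV/dh = (25/121)πh²
dh/dt = (dV/dt)/(dV/dh) = -5/((25/121)π·4²) = -121/(80π) m/min
The level is dropping at 121/(80π) ≈ 0.4814 m/min.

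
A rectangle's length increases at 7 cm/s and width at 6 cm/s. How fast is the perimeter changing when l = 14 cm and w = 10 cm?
26 cm/s

P = 2(l + w)
dP/dt = 2(dl/dt + dw/dt) = 2(7 + 6) = 26 cm/s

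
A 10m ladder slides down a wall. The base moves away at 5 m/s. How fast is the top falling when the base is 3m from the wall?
15√91/91 ≈ 1.572 m/s

x² + y² = 10²
2x·dx/dt + 2y·dy/dt = 0
dy/dt = -x/y · dx/dt = -3/√91 · 5 = -15√91/91 m/s
The top is descending at 15√91/91 ≈ 1.572 m/s.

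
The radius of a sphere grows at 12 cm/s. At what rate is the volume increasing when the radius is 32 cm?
49152π cm³/s

V = (4/3)πr³
dV/dt = dV/dr · dr/dt = 4πr² · 12
At r = 32: dV/dt = 49152π cm³/s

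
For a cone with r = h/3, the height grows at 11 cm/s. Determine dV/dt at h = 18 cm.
396π cm³/s

V = (1/3)π(h/3)²h = πh³/27
dV/dt = πh²/9 · 11
At h = 18: dV/dt = 396π cm³/s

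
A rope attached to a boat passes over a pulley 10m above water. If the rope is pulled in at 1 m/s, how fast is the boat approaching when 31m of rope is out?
31√861/861 ≈ 1.056 m/s

rope² = x² + 10²
x = √(31² - 10²) = √861
dx/dt = (rope/x) · d(rope)/dt = (31/√861) · (-1) = -31√861/861 m/s
The boat approaches at 31√861/861 ≈ 1.056 m/s.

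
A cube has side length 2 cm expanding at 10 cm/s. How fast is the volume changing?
120 cm³/s

V = s³
dV/dt = 3s² · ds/dt = 3·2²·10 = 120 cm³/s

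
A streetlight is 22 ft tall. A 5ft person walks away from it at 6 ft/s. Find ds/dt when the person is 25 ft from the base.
30/17 ft/s

By similar triangles: 22/(x+s) = 5/s
Solving: s = 5x/17
ds/dt = 5/17 · dx/dt = 5/17 · 6 = 30/17 ft/s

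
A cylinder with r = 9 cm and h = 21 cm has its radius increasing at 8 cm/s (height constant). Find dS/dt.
624π cm²/s

S = 2πrh + 2πr² (lateral + bases)
dS/dt = (2πh + 4πr)·dr/dt = (2π·21 + 4π·9)·8
= 624π cm²/s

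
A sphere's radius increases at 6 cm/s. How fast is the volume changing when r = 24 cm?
13824π cm³/s

V = (4/3)πr³
dV/dt = dV/dr · dr/dt = 4πr² · 6
At r = 24: dV/dt = 13824π cm³/s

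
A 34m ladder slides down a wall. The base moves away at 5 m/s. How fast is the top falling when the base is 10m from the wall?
25√66/132 ≈ 1.539 m/s

x² + y² = 34²
2x·dx/dt + 2y·dy/dt = 0
dy/dt = -x/y · dx/dt = -10/(4√66) · 5 = -25√66/132 m/s
The top is descending at 25√66/132 ≈ 1.539 m/s.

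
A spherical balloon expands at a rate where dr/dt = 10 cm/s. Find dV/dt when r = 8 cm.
2560π cm³/s

V = (4/3)πr³
dV/dt = dV/dr · dr/dt = 4πr² · 10
At r = 8: dV/dt = 2560π cm³/s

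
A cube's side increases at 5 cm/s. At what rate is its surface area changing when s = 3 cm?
180 cm²/s

A = 6s²
dA/dt = 12s · ds/dt = 12·3·5 = 180 cm²/s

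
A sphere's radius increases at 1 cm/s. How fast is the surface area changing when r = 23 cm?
184π cm²/s

S = 4πr²
dS/dt = dS/dr · dr/dt = 8πr · 1
At r = 23: dS/dt = 184π cm²/s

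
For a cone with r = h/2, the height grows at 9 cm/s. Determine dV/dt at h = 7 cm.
441π/4 cm³/s

V = (1/3)π(h/2)²h = πh³/12
dV/dt = πh²/4 · 9
At h = 7: dV/dt = 441π/4 cm³/s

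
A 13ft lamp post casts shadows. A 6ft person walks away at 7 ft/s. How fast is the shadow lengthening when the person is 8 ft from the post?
6 ft/s

By similar triangles: 13/(x+s) = 6/s
Solving: s = 6x/7
ds/dt = 6/7 · dx/dt = 6/7 · 7 = 6 ft/s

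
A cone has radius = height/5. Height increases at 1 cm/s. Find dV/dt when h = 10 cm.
4π cm³/s

V = (1/3)π(h/5)²h = πh³/75
dV/dt = πh²/25 · 1
At h = 10: dV/dt = 4π cm³/s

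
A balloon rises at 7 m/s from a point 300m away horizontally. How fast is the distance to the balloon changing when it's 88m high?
154√6109/6109 ≈ 1.97 m/s

z² = 300² + y²
z = √(300² + 88²) = 4√6109
dz/dt = y/z · dy/dt = 88/(4√6109) · 7 = 154√6109/6109 ≈ 1.97 m/s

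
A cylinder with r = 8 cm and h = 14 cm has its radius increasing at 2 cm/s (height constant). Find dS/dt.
120π cm²/s

S = 2πrh + 2πr² (lateral + bases)
dS/dt = (2πh + 4πr)·dr/dt = (2π·14 + 4π·8)·2
= 120π cm²/s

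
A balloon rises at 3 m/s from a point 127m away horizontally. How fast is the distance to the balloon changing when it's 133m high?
399√33818/33818 ≈ 2.17 m/s

z² = 127² + y²
z = √(127² + 133²) = √33818
dz/dt = y/z · dy/dt = 133/√33818 · 3 = 399√33818/33818 ≈ 2.17 m/s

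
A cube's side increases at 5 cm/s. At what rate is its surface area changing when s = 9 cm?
540 cm²/s

A = 6s²
dA/dt = 12s · ds/dt = 12·9·5 = 540 cm²/s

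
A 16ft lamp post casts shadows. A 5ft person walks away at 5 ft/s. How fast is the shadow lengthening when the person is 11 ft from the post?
25/11 ft/s

By similar triangles: 16/(x+s) = 5/s
Solving: s = 5x/11
ds/dt = 5/11 · dx/dt = 5/11 · 5 = 25/11 ft/s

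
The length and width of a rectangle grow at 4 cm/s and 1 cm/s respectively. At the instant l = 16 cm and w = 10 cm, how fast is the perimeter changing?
10 cm/s

P = 2(l + w)
dP/dt = 2(dl/dt + dw/dt) = 2(4 + 1) = 10 cm/s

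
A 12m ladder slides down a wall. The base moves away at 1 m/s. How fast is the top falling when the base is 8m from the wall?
2√5/5 ≈ 0.8944 m/s

x² + y² = 12²
2x·dx/dt + 2y·dy/dt = 0
dy/dt = -x/y · dx/dt = -8/(4√5) · 1 = -2√5/5 m/s
The top is descending at 2√5/5 ≈ 0.8944 m/s.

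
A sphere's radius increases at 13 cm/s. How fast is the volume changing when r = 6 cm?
1872π cm³/s

V = (4/3)πr³
dV/dt = dV/dr · dr/dt = 4πr² · 13
At r = 6: dV/dt = 1872π cm³/s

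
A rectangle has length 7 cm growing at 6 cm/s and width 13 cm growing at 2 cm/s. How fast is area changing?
92 cm²/s

A = lw
dA/dt = w·dl/dt + l·dw/dt = 13·6 + 7·2 = 92 cm²/s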